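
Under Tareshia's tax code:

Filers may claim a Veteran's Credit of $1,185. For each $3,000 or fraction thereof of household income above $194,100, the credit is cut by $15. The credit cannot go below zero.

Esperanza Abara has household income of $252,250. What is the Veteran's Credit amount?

$885

Veteran's Credit: income exceeds $194,100 by $58,150, which is 20 full-or-partial $3,000 increments; reduction = 20 × $15 = $300, leaving $885.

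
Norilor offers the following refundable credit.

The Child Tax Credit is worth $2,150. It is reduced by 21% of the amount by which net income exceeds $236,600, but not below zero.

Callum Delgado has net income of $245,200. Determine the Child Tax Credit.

Child Tax Credit: 21% of the $8,600 excess over $236,600 is $1,806; credit = $2,150 − $1,806 = $344.

$344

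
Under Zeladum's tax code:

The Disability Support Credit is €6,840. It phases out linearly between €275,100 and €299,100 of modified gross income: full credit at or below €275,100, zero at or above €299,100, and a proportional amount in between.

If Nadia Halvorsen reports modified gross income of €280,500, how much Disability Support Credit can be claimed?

€5,301

Disability Support Credit: €280,500 is €5,400 into a €24,000 phase-out range, leaving 18,600/24,000 of the credit: €6,840 × 18,600/24,000 = €5,301.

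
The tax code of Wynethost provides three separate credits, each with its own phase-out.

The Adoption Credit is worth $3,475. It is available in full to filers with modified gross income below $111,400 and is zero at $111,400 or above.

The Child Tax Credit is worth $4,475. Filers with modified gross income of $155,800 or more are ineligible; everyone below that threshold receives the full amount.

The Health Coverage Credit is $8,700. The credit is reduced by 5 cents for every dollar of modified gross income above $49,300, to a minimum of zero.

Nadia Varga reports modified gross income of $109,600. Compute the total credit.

Adoption Credit: $109,600 is below the $111,400 cutoff, so the full $3,475 applies.
Child Tax Credit: $109,600 is below the $155,800 cutoff, so the full $4,475 applies.
Health Coverage Credit: 5% of the $60,300 excess over $49,300 is $3,015; credit = $8,700 − $3,015 = $5,685.
Total: $3,475 + $4,475 + $5,685 = $13,635.

$13,635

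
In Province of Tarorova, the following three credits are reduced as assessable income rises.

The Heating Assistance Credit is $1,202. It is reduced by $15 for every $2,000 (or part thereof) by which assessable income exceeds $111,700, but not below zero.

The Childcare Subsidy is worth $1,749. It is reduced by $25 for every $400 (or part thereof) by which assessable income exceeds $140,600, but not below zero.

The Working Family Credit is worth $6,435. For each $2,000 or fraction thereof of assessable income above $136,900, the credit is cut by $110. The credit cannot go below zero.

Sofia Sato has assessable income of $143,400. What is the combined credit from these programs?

Heating Assistance Credit: income exceeds $111,700 by $31,700, which is 16 full-or-partial $2,000 increments; reduction = 16 × $15 = $240, leaving $962.
Childcare Subsidy: income exceeds $140,600 by $2,800, which is 7 full-or-partial $400 increments; reduction = 7 × $25 = $175, leaving $1,574.
Working Family Credit: income exceeds $136,900 by $6,500, which is 4 full-or-partial $2,000 increments; reduction = 4 × $110 = $440, leaving $5,995.
Total: $962 + $1,574 + $5,995 = $8,531.

$8,531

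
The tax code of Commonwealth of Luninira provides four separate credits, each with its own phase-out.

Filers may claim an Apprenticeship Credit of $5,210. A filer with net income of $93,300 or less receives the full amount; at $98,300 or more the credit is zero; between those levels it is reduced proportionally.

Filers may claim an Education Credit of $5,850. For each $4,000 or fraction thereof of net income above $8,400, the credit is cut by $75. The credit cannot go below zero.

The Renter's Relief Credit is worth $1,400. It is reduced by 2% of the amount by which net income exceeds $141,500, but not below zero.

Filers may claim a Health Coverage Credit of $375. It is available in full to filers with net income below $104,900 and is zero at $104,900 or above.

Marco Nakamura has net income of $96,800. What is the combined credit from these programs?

$7,463

Apprenticeship Credit: $96,800 is $3,500 into a $5,000 phase-out range, leaving 1,500/5,000 of the credit: $5,210 × 1,500/5,000 = $1,563.
Education Credit: income exceeds $8,400 by $88,400, which is 23 full-or-partial $4,000 increments; reduction = 23 × $75 = $1,725, leaving $4,125.
Renter's Relief Credit: $96,800 is at or below the $141,500 threshold, so the full $1,400 applies.
Health Coverage Credit: $96,800 is below the $104,900 cutoff, so the full $375 applies.
Total: $1,563 + $4,125 + $1,400 + $375 = $7,463.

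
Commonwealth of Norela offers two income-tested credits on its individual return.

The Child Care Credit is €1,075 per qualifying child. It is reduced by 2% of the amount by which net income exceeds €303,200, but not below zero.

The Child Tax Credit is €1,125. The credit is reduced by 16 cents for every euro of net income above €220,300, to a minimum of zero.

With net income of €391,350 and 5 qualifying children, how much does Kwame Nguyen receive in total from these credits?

Child Care Credit: base = 5 × €1,075 = €5,375. 2% of the €88,150 excess over €303,200 is €1,763; credit = €5,375 − €1,763 = €3,612.
Child Tax Credit: 16% of the €171,050 excess over €220,300 is €27,368 ≥ base, so the credit is €0.
Total: €3,612 + €0 = €3,612.

€3,612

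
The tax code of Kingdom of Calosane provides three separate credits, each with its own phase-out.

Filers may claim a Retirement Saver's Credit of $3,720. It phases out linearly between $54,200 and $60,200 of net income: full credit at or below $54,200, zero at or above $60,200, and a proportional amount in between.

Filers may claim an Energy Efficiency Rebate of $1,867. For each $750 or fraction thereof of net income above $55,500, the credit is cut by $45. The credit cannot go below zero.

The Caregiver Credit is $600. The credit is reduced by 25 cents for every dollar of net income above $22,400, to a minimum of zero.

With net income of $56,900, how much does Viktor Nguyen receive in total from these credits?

$3,823

Retirement Saver's Credit: $56,900 is $2,700 into a $6,000 phase-out range, leaving 3,300/6,000 of the credit: $3,720 × 3,300/6,000 = $2,046.
Energy Efficiency Rebate: income exceeds $55,500 by $1,400, which is 2 full-or-partial $750 increments; reduction = 2 × $45 = $90, leaving $1,777.
Caregiver Credit: 25% of the $34,500 excess over $22,400 is $8,625 ≥ base, so the credit is $0.
Total: $2,046 + $1,777 + $0 = $3,823.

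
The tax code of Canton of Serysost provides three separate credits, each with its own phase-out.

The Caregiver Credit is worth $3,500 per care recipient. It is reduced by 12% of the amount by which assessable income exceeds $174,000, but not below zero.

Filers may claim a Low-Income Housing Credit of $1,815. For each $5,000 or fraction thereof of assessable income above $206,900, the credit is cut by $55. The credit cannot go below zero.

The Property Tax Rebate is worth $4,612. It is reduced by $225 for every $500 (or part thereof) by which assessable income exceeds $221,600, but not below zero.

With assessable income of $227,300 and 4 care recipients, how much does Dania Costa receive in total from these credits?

Caregiver Credit: base = 4 × $3,500 = $14,000. 12% of the $53,300 excess over $174,000 is $6,396; credit = $14,000 − $6,396 = $7,604.
Low-Income Housing Credit: income exceeds $206,900 by $20,400, which is 5 full-or-partial $5,000 increments; reduction = 5 × $55 = $275, leaving $1,540.
Property Tax Rebate: income exceeds $221,600 by $5,700, which is 12 full-or-partial $500 increments; reduction = 12 × $225 = $2,700, leaving $1,912.
Total: $7,604 + $1,540 + $1,912 = $11,056.

$11,056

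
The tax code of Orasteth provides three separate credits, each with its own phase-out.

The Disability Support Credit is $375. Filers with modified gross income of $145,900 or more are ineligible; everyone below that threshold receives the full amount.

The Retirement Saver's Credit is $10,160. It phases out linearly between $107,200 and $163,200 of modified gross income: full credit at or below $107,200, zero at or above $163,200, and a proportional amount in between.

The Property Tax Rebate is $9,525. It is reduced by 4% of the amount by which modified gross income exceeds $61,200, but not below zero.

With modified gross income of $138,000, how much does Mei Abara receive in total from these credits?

Disability Support Credit: $138,000 is below the $145,900 cutoff, so the full $375 applies.
Retirement Saver's Credit: $138,000 is $30,800 into a $56,000 phase-out range, leaving 25,200/56,000 of the credit: $10,160 × 25,200/56,000 = $4,572.
Property Tax Rebate: 4% of the $76,800 excess over $61,200 is $3,072; credit = $9,525 − $3,072 = $6,453.
Total: $375 + $4,572 + $6,453 = $11,400.

$11,400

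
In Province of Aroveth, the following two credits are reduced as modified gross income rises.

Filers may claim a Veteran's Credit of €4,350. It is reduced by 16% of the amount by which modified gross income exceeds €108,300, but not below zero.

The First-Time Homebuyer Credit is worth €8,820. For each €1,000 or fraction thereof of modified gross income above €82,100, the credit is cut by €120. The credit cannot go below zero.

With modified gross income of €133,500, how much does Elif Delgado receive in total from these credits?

€2,898

Veteran's Credit: 16% of the €25,200 excess over €108,300 is €4,032; credit = €4,350 − €4,032 = €318.
First-Time Homebuyer Credit: income exceeds €82,100 by €51,400, which is 52 full-or-partial €1,000 increments; reduction = 52 × €120 = €6,240, leaving €2,580.
Total: €318 + €2,580 = €2,898.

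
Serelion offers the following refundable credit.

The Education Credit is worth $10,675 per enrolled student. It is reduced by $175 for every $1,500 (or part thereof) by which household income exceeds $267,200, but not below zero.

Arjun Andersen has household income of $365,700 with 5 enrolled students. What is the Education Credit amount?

$41,825

Education Credit: base = 5 × $10,675 = $53,375. income exceeds $267,200 by $98,500, which is 66 full-or-partial $1,500 increments; reduction = 66 × $175 = $11,550, leaving $41,825.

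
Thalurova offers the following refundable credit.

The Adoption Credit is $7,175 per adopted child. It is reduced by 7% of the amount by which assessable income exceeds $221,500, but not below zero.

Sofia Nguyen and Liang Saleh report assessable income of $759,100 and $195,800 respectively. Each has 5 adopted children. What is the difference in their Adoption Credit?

$35,875

Sofia ($759,100): Adoption Credit: base = 5 × $7,175 = $35,875. 7% of the $537,600 excess over $221,500 is $37,632 ≥ base, so the credit is $0.
Liang ($195,800): Adoption Credit: base = 5 × $7,175 = $35,875. $195,800 is at or below the $221,500 threshold, so the full $35,875 applies.
Difference: |$0 − $35,875| = $35,875.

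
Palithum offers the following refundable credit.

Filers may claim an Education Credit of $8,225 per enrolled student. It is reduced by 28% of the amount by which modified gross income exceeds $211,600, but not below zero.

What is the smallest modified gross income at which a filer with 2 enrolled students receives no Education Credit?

$270,350

Full credit = 2 × $8,225 = $16,450.
The credit falls by 28% of each dollar above $211,600, so it reaches zero when the excess is $16,450 / 28% = $58,750: income = $211,600 + $58,750 = $270,350.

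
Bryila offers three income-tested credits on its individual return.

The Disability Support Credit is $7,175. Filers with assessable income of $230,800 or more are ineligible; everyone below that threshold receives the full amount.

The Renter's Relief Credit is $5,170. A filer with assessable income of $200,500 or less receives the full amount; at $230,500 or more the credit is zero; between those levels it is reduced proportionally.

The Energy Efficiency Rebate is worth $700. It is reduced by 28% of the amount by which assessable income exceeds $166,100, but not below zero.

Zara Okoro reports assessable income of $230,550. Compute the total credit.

$7,175

Disability Support Credit: $230,550 is below the $230,800 cutoff, so the full $7,175 applies.
Renter's Relief Credit: $230,550 is at or above $230,500, so the credit is $0.
Energy Efficiency Rebate: 28% of the $64,450 excess over $166,100 is $18,046 ≥ base, so the credit is $0.
Total: $7,175 + $0 + $0 = $7,175.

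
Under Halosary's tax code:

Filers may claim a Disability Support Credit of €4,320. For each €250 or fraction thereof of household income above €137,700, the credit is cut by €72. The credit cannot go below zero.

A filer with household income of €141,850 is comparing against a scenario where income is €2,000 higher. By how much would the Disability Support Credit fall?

€576

At €141,850 — income exceeds €137,700 by €4,150, which is 17 full-or-partial €250 increments; reduction = 17 × €72 = €1,224, leaving €3,096.
At €143,850 — income exceeds €137,700 by €6,150, which is 25 full-or-partial €250 increments; reduction = 25 × €72 = €1,800, leaving €2,520.
Lost: €3,096 − €2,520 = €576.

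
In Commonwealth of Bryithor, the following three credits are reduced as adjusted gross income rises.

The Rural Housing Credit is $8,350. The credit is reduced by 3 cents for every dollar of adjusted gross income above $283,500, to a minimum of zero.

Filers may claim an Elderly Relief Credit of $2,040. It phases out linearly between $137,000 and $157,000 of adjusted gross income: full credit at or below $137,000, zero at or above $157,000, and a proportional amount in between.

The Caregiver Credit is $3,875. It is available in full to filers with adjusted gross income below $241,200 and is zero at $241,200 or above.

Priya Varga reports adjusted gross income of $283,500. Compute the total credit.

$8,350

Rural Housing Credit: $283,500 is at or below the $283,500 threshold, so the full $8,350 applies.
Elderly Relief Credit: $283,500 is at or above $157,000, so the credit is $0.
Caregiver Credit: $283,500 meets or exceeds the $241,200 cutoff, so the credit is $0.
Total: $8,350 + $0 + $0 = $8,350.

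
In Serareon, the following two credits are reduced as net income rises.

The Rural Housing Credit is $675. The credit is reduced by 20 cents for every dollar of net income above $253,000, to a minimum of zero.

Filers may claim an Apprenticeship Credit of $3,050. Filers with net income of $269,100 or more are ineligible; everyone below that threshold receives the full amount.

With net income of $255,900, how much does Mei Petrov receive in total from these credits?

Rural Housing Credit: 20% of the $2,900 excess over $253,000 is $580; credit = $675 − $580 = $95.
Apprenticeship Credit: $255,900 is below the $269,100 cutoff, so the full $3,050 applies.
Total: $95 + $3,050 = $3,145.

$3,145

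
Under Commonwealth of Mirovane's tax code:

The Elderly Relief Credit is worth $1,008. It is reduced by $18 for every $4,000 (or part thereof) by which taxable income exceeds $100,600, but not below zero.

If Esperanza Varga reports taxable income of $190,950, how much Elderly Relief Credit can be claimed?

$594

Elderly Relief Credit: income exceeds $100,600 by $90,350, which is 23 full-or-partial $4,000 increments; reduction = 23 × $18 = $414, leaving $594.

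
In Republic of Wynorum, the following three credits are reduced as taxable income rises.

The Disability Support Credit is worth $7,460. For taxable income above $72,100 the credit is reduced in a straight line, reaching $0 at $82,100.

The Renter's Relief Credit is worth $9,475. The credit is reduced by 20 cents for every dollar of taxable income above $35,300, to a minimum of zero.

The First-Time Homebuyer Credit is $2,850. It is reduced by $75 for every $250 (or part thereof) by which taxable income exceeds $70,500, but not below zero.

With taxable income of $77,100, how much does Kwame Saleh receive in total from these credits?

Disability Support Credit: $77,100 is $5,000 into a $10,000 phase-out range, leaving 5,000/10,000 of the credit: $7,460 × 5,000/10,000 = $3,730.
Renter's Relief Credit: 20% of the $41,800 excess over $35,300 is $8,360; credit = $9,475 − $8,360 = $1,115.
First-Time Homebuyer Credit: income exceeds $70,500 by $6,600, which is 27 full-or-partial $250 increments; reduction = 27 × $75 = $2,025, leaving $825.
Total: $3,730 + $1,115 + $825 = $5,670.

$5,670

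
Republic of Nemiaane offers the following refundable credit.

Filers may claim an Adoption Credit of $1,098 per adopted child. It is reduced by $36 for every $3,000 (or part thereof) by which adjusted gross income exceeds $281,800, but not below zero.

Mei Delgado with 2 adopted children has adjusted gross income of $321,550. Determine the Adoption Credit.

$1,692

Adoption Credit: base = 2 × $1,098 = $2,196. income exceeds $281,800 by $39,750, which is 14 full-or-partial $3,000 increments; reduction = 14 × $36 = $504, leaving $1,692.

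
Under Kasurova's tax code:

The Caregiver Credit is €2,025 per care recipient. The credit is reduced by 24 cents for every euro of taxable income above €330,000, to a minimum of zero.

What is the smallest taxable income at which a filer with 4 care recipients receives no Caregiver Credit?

Full credit = 4 × €2,025 = €8,100.
The credit falls by 24% of each euro above €330,000, so it reaches zero when the excess is €8,100 / 24% = €33,750: income = €330,000 + €33,750 = €363,750.

€363,750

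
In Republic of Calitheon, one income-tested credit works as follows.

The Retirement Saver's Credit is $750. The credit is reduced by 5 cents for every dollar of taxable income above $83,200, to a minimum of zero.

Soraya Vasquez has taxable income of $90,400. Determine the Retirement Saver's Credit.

$390

Retirement Saver's Credit: 5% of the $7,200 excess over $83,200 is $360; credit = $750 − $360 = $390.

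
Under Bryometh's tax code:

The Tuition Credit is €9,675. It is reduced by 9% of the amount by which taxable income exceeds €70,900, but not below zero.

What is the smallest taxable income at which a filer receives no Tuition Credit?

The credit falls by 9% of each euro above €70,900, so it reaches zero when the excess is €9,675 / 9% = €107,500: income = €70,900 + €107,500 = €178,400.

€178,400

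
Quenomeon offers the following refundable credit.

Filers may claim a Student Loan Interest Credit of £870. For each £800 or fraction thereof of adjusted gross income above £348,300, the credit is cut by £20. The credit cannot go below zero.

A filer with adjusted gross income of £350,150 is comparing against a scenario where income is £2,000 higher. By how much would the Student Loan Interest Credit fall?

At £350,150 — income exceeds £348,300 by £1,850, which is 3 full-or-partial £800 increments; reduction = 3 × £20 = £60, leaving £810.
At £352,150 — income exceeds £348,300 by £3,850, which is 5 full-or-partial £800 increments; reduction = 5 × £20 = £100, leaving £770.
Lost: £810 − £770 = £40.

£40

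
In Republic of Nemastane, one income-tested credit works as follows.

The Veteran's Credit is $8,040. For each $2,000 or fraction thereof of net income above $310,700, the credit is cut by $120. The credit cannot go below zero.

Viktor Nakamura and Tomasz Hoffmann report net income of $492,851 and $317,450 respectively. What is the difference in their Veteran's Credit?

Viktor ($492,851): Veteran's Credit: income exceeds $310,700 by $182,151 → 92 increments × $120 = $11,040 ≥ base, so the credit is $0.
Tomasz ($317,450): Veteran's Credit: income exceeds $310,700 by $6,750, which is 4 full-or-partial $2,000 increments; reduction = 4 × $120 = $480, leaving $7,560.
Difference: |$0 − $7,560| = $7,560.

$7,560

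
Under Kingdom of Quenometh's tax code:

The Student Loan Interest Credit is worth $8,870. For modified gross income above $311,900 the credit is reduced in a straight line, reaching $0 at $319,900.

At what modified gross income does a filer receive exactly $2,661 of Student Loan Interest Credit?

$317,500

$2,661 is 2,661/8,870 of the full $8,870, so 6,209/8,870 of the $8,000 range has been used: income = $311,900 + $8,000 × 6,209/8,870 = $317,500.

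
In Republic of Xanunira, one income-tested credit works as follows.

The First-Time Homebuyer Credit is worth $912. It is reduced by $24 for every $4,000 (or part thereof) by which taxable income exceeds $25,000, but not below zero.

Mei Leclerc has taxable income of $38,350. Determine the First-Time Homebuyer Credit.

$816

First-Time Homebuyer Credit: income exceeds $25,000 by $13,350, which is 4 full-or-partial $4,000 increments; reduction = 4 × $24 = $96, leaving $816.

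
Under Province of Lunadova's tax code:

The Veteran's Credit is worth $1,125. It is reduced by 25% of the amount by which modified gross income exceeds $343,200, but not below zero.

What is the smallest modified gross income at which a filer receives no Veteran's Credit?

The credit falls by 25% of each dollar above $343,200, so it reaches zero when the excess is $1,125 / 25% = $4,500: income = $343,200 + $4,500 = $347,700.

$347,700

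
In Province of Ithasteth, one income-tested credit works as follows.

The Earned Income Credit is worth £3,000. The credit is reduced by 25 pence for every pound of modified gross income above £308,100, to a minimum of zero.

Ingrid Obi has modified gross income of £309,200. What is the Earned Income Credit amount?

Earned Income Credit: 25% of the £1,100 excess over £308,100 is £275; credit = £3,000 − £275 = £2,725.

£2,725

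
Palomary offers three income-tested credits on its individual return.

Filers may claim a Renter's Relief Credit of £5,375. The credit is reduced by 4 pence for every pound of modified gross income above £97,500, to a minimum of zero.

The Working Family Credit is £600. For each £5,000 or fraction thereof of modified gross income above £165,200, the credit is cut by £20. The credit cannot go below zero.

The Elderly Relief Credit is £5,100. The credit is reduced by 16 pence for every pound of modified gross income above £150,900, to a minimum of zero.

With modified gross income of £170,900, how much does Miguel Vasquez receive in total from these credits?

Renter's Relief Credit: 4% of the £73,400 excess over £97,500 is £2,936; credit = £5,375 − £2,936 = £2,439.
Working Family Credit: income exceeds £165,200 by £5,700, which is 2 full-or-partial £5,000 increments; reduction = 2 × £20 = £40, leaving £560.
Elderly Relief Credit: 16% of the £20,000 excess over £150,900 is £3,200; credit = £5,100 − £3,200 = £1,900.
Total: £2,439 + £560 + £1,900 = £4,899.

£4,899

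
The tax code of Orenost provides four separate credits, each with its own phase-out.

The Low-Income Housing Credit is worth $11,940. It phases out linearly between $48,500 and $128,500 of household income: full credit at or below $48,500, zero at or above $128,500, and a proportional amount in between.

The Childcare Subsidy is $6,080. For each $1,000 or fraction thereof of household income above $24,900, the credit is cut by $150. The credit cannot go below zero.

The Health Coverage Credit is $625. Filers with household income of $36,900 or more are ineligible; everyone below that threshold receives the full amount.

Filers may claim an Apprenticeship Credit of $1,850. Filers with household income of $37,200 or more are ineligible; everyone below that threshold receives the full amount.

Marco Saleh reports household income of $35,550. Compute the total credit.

$18,845

Low-Income Housing Credit: $35,550 is at or below the $48,500 threshold, so the full $11,940 applies.
Childcare Subsidy: income exceeds $24,900 by $10,650, which is 11 full-or-partial $1,000 increments; reduction = 11 × $150 = $1,650, leaving $4,430.
Health Coverage Credit: $35,550 is below the $36,900 cutoff, so the full $625 applies.
Apprenticeship Credit: $35,550 is below the $37,200 cutoff, so the full $1,850 applies.
Total: $11,940 + $4,430 + $625 + $1,850 = $18,845.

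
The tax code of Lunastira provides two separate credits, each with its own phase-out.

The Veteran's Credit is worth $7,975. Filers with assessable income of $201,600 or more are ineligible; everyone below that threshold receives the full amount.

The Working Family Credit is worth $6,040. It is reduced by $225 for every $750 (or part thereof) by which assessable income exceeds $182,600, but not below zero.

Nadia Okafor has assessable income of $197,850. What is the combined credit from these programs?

Veteran's Credit: $197,850 is below the $201,600 cutoff, so the full $7,975 applies.
Working Family Credit: income exceeds $182,600 by $15,250, which is 21 full-or-partial $750 increments; reduction = 21 × $225 = $4,725, leaving $1,315.
Total: $7,975 + $1,315 = $9,290.

$9,290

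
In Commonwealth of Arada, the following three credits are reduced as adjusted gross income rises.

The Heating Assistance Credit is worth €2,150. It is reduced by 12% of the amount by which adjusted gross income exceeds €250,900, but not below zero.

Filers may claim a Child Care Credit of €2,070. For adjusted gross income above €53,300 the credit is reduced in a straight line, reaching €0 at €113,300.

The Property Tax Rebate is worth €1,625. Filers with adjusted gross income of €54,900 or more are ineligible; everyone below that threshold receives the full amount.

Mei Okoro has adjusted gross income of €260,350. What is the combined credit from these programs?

€1,016

Heating Assistance Credit: 12% of the €9,450 excess over €250,900 is €1,134; credit = €2,150 − €1,134 = €1,016.
Child Care Credit: €260,350 is at or above €113,300, so the credit is €0.
Property Tax Rebate: €260,350 meets or exceeds the €54,900 cutoff, so the credit is €0.
Total: €1,016 + €0 + €0 = €1,016.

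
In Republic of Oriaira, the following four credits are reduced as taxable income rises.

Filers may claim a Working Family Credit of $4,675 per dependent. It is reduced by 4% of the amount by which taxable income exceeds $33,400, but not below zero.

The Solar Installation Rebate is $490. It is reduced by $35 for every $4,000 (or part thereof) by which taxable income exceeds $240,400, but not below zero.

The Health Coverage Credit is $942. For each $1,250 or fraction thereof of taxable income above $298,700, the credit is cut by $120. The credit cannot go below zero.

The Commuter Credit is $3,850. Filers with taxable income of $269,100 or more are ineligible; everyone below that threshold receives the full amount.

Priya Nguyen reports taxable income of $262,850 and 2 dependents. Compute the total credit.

$5,244

Working Family Credit: base = 2 × $4,675 = $9,350. 4% of the $229,450 excess over $33,400 is $9,178; credit = $9,350 − $9,178 = $172.
Solar Installation Rebate: income exceeds $240,400 by $22,450, which is 6 full-or-partial $4,000 increments; reduction = 6 × $35 = $210, leaving $280.
Health Coverage Credit: $262,850 is at or below the $298,700 threshold, so the full $942 applies.
Commuter Credit: $262,850 is below the $269,100 cutoff, so the full $3,850 applies.
Total: $172 + $280 + $942 + $3,850 = $5,244.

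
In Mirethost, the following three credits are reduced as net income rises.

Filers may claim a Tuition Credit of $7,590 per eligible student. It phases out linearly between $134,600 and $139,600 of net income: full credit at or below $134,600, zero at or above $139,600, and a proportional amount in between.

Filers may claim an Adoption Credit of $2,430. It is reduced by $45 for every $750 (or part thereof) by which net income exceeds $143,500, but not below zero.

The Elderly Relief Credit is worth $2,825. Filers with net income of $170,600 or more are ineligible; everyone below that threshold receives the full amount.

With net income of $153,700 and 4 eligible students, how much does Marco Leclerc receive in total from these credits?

$4,625

Tuition Credit: base = 4 × $7,590 = $30,360. $153,700 is at or above $139,600, so the credit is $0.
Adoption Credit: income exceeds $143,500 by $10,200, which is 14 full-or-partial $750 increments; reduction = 14 × $45 = $630, leaving $1,800.
Elderly Relief Credit: $153,700 is below the $170,600 cutoff, so the full $2,825 applies.
Total: $0 + $1,800 + $2,825 = $4,625.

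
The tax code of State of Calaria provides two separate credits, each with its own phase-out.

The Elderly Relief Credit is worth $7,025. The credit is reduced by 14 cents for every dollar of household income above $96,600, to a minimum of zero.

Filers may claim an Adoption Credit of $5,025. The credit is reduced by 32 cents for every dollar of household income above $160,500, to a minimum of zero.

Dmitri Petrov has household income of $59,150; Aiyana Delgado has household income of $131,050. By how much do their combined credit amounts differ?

$4,823

Dmitri ($59,150): Elderly Relief Credit: $59,150 is at or below the $96,600 threshold, so the full $7,025 applies. Adoption Credit: $59,150 is at or below the $160,500 threshold, so the full $5,025 applies. total $7,025 + $5,025 = $12,050
Aiyana ($131,050): Elderly Relief Credit: 14% of the $34,450 excess over $96,600 is $4,823; credit = $7,025 − $4,823 = $2,202. Adoption Credit: $131,050 is at or below the $160,500 threshold, so the full $5,025 applies. total $2,202 + $5,025 = $7,227
Difference: |$12,050 − $7,227| = $4,823.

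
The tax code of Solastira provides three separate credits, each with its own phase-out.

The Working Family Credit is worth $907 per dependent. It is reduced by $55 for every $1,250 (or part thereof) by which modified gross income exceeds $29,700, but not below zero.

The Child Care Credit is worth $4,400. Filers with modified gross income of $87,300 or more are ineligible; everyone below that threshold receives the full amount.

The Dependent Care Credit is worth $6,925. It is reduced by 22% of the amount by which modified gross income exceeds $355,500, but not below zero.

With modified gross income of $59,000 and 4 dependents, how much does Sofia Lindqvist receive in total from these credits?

$13,633

Working Family Credit: base = 4 × $907 = $3,628. income exceeds $29,700 by $29,300, which is 24 full-or-partial $1,250 increments; reduction = 24 × $55 = $1,320, leaving $2,308.
Child Care Credit: $59,000 is below the $87,300 cutoff, so the full $4,400 applies.
Dependent Care Credit: $59,000 is at or below the $355,500 threshold, so the full $6,925 applies.
Total: $2,308 + $4,400 + $6,925 = $13,633.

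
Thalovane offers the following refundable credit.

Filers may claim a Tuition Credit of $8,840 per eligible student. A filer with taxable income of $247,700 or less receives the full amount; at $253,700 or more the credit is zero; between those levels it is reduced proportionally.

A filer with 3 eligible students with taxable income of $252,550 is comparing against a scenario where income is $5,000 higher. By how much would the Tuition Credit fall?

At $252,550 — base = 3 × $8,840 = $26,520. $252,550 is $4,850 into a $6,000 phase-out range, leaving 1,150/6,000 of the credit: $26,520 × 1,150/6,000 = $5,083.
At $257,550 — base = 3 × $8,840 = $26,520. $257,550 is at or above $253,700, so the credit is $0.
Lost: $5,083 − $0 = $5,083.

$5,083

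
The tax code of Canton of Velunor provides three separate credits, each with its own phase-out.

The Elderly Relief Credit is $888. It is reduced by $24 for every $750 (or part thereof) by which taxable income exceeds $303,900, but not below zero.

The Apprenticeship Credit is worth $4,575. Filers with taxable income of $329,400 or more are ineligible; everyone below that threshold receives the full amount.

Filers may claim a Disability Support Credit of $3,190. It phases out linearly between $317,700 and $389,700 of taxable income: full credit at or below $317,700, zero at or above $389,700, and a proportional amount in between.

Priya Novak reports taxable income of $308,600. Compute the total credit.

$8,485

Elderly Relief Credit: income exceeds $303,900 by $4,700, which is 7 full-or-partial $750 increments; reduction = 7 × $24 = $168, leaving $720.
Apprenticeship Credit: $308,600 is below the $329,400 cutoff, so the full $4,575 applies.
Disability Support Credit: $308,600 is at or below the $317,700 threshold, so the full $3,190 applies.
Total: $720 + $4,575 + $3,190 = $8,485.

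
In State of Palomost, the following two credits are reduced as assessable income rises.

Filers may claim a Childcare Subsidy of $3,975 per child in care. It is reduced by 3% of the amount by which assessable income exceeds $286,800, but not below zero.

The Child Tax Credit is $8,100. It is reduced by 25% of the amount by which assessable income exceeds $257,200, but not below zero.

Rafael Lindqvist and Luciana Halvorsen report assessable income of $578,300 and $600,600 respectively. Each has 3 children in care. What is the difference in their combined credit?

$669

Rafael ($578,300): Childcare Subsidy: base = 3 × $3,975 = $11,925. 3% of the $291,500 excess over $286,800 is $8,745; credit = $11,925 − $8,745 = $3,180. Child Tax Credit: 25% of the $321,100 excess over $257,200 is $80,275 ≥ base, so the credit is $0. total $3,180 + $0 = $3,180
Luciana ($600,600): Childcare Subsidy: base = 3 × $3,975 = $11,925. 3% of the $313,800 excess over $286,800 is $9,414; credit = $11,925 − $9,414 = $2,511. Child Tax Credit: 25% of the $343,400 excess over $257,200 is $85,850 ≥ base, so the credit is $0. total $2,511 + $0 = $2,511
Difference: |$3,180 − $2,511| = $669.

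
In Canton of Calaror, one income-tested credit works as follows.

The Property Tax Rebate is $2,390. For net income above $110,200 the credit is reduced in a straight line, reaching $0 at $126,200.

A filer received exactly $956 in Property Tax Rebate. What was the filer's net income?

$119,800

$956 is 956/2,390 of the full $2,390, so 1,434/2,390 of the $16,000 range has been used: income = $110,200 + $16,000 × 1,434/2,390 = $119,800.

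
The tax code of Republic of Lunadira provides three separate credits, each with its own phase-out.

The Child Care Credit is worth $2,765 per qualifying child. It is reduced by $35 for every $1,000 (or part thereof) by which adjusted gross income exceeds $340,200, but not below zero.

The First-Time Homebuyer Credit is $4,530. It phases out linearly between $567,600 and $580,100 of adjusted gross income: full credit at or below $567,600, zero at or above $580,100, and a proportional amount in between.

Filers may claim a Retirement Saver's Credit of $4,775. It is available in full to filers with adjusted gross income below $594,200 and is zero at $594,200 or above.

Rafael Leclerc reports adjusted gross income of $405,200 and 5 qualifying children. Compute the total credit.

Child Care Credit: base = 5 × $2,765 = $13,825. income exceeds $340,200 by $65,000, which is 65 full-or-partial $1,000 increments; reduction = 65 × $35 = $2,275, leaving $11,550.
First-Time Homebuyer Credit: $405,200 is at or below the $567,600 threshold, so the full $4,530 applies.
Retirement Saver's Credit: $405,200 is below the $594,200 cutoff, so the full $4,775 applies.
Total: $11,550 + $4,530 + $4,775 = $20,855.

$20,855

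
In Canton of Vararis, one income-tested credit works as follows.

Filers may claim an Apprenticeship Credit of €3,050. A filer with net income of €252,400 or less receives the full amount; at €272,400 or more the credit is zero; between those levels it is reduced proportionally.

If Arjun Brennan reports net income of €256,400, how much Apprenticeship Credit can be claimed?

Apprenticeship Credit: €256,400 is €4,000 into a €20,000 phase-out range, leaving 16,000/20,000 of the credit: €3,050 × 16,000/20,000 = €2,440.

€2,440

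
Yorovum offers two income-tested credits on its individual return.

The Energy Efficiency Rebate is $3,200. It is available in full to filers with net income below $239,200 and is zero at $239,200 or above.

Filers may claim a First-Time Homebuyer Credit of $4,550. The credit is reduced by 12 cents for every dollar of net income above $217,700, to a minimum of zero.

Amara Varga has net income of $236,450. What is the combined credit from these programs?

$5,500

Energy Efficiency Rebate: $236,450 is below the $239,200 cutoff, so the full $3,200 applies.
First-Time Homebuyer Credit: 12% of the $18,750 excess over $217,700 is $2,250; credit = $4,550 − $2,250 = $2,300.
Total: $3,200 + $2,300 = $5,500.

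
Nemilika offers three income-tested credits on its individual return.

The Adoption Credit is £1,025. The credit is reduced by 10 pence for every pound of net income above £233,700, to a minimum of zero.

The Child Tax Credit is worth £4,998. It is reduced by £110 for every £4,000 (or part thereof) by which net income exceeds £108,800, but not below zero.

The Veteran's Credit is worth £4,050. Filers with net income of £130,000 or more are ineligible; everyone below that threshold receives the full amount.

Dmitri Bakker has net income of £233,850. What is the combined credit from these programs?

Adoption Credit: 10% of the £150 excess over £233,700 is £15; credit = £1,025 − £15 = £1,010.
Child Tax Credit: income exceeds £108,800 by £125,050, which is 32 full-or-partial £4,000 increments; reduction = 32 × £110 = £3,520, leaving £1,478.
Veteran's Credit: £233,850 meets or exceeds the £130,000 cutoff, so the credit is £0.
Total: £1,010 + £1,478 + £0 = £2,488.

£2,488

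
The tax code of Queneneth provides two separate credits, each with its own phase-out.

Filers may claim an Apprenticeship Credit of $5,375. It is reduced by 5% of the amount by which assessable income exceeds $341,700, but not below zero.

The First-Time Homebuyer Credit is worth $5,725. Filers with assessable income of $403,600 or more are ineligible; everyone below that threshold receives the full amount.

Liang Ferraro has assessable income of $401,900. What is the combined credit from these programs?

$8,090

Apprenticeship Credit: 5% of the $60,200 excess over $341,700 is $3,010; credit = $5,375 − $3,010 = $2,365.
First-Time Homebuyer Credit: $401,900 is below the $403,600 cutoff, so the full $5,725 applies.
Total: $2,365 + $5,725 = $8,090.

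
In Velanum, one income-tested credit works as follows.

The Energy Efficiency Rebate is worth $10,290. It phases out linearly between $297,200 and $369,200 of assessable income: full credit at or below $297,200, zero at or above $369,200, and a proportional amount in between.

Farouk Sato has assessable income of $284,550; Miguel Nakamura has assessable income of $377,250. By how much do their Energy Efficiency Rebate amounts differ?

Farouk ($284,550): Energy Efficiency Rebate: $284,550 is at or below the $297,200 threshold, so the full $10,290 applies.
Miguel ($377,250): Energy Efficiency Rebate: $377,250 is at or above $369,200, so the credit is $0.
Difference: |$10,290 − $0| = $10,290.

$10,290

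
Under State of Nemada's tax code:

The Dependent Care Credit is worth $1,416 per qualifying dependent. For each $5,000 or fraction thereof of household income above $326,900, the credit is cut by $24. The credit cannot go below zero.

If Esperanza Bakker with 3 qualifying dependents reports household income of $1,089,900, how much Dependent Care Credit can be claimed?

Dependent Care Credit: base = 3 × $1,416 = $4,248. income exceeds $326,900 by $763,000, which is 153 full-or-partial $5,000 increments; reduction = 153 × $24 = $3,672, leaving $576.

$576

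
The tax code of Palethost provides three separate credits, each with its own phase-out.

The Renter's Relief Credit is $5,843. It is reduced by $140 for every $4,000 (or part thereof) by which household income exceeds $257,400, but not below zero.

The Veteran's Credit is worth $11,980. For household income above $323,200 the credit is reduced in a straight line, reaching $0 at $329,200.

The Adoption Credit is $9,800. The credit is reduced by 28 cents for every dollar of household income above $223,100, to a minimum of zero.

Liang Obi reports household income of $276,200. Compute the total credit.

$17,123

Renter's Relief Credit: income exceeds $257,400 by $18,800, which is 5 full-or-partial $4,000 increments; reduction = 5 × $140 = $700, leaving $5,143.
Veteran's Credit: $276,200 is at or below the $323,200 threshold, so the full $11,980 applies.
Adoption Credit: 28% of the $53,100 excess over $223,100 is $14,868 ≥ base, so the credit is $0.
Total: $5,143 + $11,980 + $0 = $17,123.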